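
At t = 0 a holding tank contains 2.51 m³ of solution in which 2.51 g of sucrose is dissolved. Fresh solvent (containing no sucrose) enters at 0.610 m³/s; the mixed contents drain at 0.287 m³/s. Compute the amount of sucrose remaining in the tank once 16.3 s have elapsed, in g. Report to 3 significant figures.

Total volume: dV/dt = Q_in − Q_out = 0.32300 m³/s, so V(t) = 2.51 + 0.32300 t and V(16.3) = 7.7749 m³.
No sucrose enters, so dm/dt = −Q_out · (m/V).
dm/m = −Q_out dt/(V₀ + 0.32300 t); integrating gives ln(m/m₀) = −(Q_out/(Q_in−Q_out)) ln(V/V₀).
m = m₀ (V₀/V)^(Q_out/(Q_in−Q_out)) = 2.51 × (2.51/7.7749)^(0.88854) = 0.91914 g.

0.919 g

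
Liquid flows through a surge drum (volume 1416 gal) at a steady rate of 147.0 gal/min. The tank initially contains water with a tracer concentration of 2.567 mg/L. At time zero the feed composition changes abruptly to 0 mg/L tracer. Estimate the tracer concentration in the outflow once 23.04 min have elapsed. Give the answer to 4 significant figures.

Unsteady species balance (constant V, well mixed): V dC/dt = Q(C_in − C).
Rewrite as dC/dt + C/τ = C_in/τ, τ = V/Q = 9.63265 min.
Integrating: C(t) = C_in + (C₀ − C_in) e^(−t/τ).
C(23.04) = 0 + (2.567 − 0)·e^(−23.04/9.63265) = 0 + (2.56700)·0.0914590 = 0.234775 mg/L.

0.2348 mg/L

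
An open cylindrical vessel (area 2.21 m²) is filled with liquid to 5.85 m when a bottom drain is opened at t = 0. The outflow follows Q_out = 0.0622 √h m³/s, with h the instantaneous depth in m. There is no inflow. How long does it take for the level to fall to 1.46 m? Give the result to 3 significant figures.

With no inflow, A dh/dt = −0.0622 √h.
This is separable: 2 d(√h)/dt = −0.0622/A, so √h = √h₀ − (0.0622/(2A)) t.
t = 2A(√h₀ − √h)/0.0622 = 2·2.21·(√5.85 − √1.46)/0.0622
  = 4.4200 × (2.4187 − 1.2083) / 0.0622 = 86.010 s.

86.0 s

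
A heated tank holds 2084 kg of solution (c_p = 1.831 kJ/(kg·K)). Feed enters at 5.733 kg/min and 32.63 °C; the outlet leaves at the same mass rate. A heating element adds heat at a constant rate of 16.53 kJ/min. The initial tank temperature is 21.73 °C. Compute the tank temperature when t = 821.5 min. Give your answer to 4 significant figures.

M c_p dT/dt = ṁ c_p (T_in − T) + Q̇.
Rearrange: dT/dt = (T_ss − T)/τ with τ = M/ṁ = 363.510 min and T_ss = T_in + Q̇/(ṁ c_p) = 34.2047 °C.
Solution: T(t) = T_ss + (T₀ − T_ss) e^(−t/τ).
T(821.5) = 34.2047 + (-12.4747)·e^(−821.5/363.510) = 34.2047 + (-12.4747)·0.104360 = 32.9029 °C.

32.90 °C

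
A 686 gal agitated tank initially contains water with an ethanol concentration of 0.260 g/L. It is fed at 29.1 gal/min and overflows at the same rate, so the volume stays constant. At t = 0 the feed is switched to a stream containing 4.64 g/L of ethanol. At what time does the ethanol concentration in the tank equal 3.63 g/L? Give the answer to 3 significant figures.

34.6 min

Mass balance on the solute (V constant): V dC/dt = Q(C_in − C), so τ = V/Q = 23.574 min.
C(t) = C_in + (C₀ − C_in) e^(−t/τ). Set C = 3.63 and solve for t:
e^(−t/τ) = (C − C_in)/(C₀ − C_in) = (3.63 − 4.64)/(0.260 − 4.64) = 0.23059
t = −τ ln(…) = 23.574 × 1.4671 = 34.585 min.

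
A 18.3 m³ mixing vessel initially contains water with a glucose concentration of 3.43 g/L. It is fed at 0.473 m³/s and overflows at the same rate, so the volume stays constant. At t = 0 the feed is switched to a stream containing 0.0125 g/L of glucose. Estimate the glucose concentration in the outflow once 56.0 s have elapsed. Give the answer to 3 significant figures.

Accumulation = in − out for the solute gives V dC/dt = Q(C_in − C).
Rewrite as dC/dt + C/τ = C_in/τ, τ = V/Q = 38.689 s.
This is linear first-order; C(t) = C_in + (C₀ − C_in) e^(−t/τ).
C(56.0) = 0.0125 + (3.43 − 0.0125)·e^(−56.0/38.689) = 0.0125 + (3.4175)·0.23517 = 0.81621 g/L.

0.816 g/L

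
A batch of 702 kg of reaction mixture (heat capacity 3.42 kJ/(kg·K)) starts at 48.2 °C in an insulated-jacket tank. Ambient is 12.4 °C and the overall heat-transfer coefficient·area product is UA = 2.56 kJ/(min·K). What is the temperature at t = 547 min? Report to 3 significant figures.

32.4 °C

Unsteady energy balance on the tank contents: M c_p dT/dt = −UA(T − T_amb).
dT/dt = (T_ss − T)/τ with T_ss = T_amb = 12.400 °C, τ = M c_p/UA = 702·3.42/2.56 = 937.83 min.
T approaches T_ss exponentially: T(t) = T_ss + (T₀ − T_ss) e^(−t/τ).
T(547) = 12.400 + (35.800)·0.55807 = 32.379 °C.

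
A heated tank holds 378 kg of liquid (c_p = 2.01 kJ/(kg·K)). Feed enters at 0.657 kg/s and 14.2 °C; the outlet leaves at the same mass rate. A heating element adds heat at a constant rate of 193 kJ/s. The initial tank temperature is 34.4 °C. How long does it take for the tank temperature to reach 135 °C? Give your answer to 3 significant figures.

922 s

Unsteady energy balance on the tank contents: M c_p dT/dt = ṁ c_p (T_in − T) + 193.
τ = M/ṁ = 575.34 s; T_ss = T_in + Q̇/(ṁ c_p) = 160.35 °C.
T(t) = T_ss + (T₀ − T_ss) e^(−t/τ). Set T = 135:
e^(−t/τ) = (135 − 160.35)/(34.4 − 160.35) = 0.20126
t = −575.34 · ln(0.20126) = 922.35 s.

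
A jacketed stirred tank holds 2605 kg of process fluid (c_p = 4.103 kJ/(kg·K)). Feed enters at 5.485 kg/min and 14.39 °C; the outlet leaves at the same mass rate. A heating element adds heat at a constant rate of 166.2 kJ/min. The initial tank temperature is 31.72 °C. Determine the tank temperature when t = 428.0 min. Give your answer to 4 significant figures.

Energy balance: M c_p dT/dt = ṁ c_p (T_in − T) + 166.2.
τ = M/ṁ = 474.932 min; T_ss = T_in + Q̇/(ṁ c_p) = 14.39 + 166.2/(5.485·4.103) = 21.7750 °C.
T approaches T_ss exponentially: T(t) = T_ss + (T₀ − T_ss) e^(−t/τ).
T(428.0) = 21.7750 + (9.94496)·e^(−428.0/474.932) = 21.7750 + (9.94496)·0.406089 = 25.8136 °C.

25.81 °C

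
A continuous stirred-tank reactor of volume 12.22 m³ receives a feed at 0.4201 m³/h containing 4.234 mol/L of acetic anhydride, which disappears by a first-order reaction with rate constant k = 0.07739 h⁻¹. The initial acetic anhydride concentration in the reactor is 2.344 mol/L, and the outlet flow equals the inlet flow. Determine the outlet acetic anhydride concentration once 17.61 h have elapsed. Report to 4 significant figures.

1.448 mol/L

Species balance: V dC/dt = Q C_in − Q C − k V C.
This is linear with rate a = Q/V + k = 0.111768 h⁻¹.
C_ss = Q C_in/(Q + kV) = 1.30231 mol/L; C(t) = C_ss + (C₀ − C_ss) e^(−a t).
C(17.61) = 1.30231 + (1.04169)·e^(−0.111768·17.61) = 1.30231 + (1.04169)·0.139703 = 1.44784 mol/L.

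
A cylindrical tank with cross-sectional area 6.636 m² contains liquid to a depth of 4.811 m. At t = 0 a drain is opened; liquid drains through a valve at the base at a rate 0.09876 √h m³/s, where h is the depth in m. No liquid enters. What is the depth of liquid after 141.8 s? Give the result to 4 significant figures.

Volume balance on the tank: A dh/dt = −0.09876 √h.
∫ h^(−1/2) dh = −(0.09876/A) ∫ dt, giving 2√h = 2√h₀ − (0.09876/A) t.
√h = √4.811 − 0.09876·141.8/(2·6.636) = 2.19340 − 1.05517 = 1.13823.
h = 1.13823² = 1.29557 m.

1.296 m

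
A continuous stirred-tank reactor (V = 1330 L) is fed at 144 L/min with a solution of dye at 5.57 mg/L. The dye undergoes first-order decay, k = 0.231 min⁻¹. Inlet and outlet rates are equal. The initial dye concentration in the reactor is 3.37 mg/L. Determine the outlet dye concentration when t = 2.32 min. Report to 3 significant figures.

2.50 mg/L

Accumulation = in − out − consumed: V dC/dt = Q C_in − Q C − k V C.
dC/dt = (Q/V) C_in − (Q/V + k) C; effective rate a = Q/V + k = 0.10827 + 0.231 = 0.33927 min⁻¹.
C_ss = Q C_in/(Q + kV) = 1.7775 mg/L; C(t) = C_ss + (C₀ − C_ss) e^(−a t).
C(2.32) = 1.7775 + (1.5925)·e^(−0.33927·2.32) = 1.7775 + (1.5925)·0.45516 = 2.5024 mg/L.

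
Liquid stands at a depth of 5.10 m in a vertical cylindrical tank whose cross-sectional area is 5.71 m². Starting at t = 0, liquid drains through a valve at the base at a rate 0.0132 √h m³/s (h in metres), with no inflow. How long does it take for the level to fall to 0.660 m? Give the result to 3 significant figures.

A dh/dt = −Q_out = −0.0132 √h.
This is separable: 2 d(√h)/dt = −0.0132/A, so √h = √h₀ − (0.0132/(2A)) t.
t = 2A(√h₀ − √h)/0.0132 = 2·5.71·(√5.10 − √0.660)/0.0132
  = 11.420 × (2.2583 − 0.81240) / 0.0132 = 1250.9 s.

1250 s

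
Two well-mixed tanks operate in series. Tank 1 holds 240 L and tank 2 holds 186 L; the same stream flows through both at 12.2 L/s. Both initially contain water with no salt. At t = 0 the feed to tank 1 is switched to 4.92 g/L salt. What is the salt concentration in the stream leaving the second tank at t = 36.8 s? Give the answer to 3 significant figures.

Time constants: τᵢ = Vᵢ/Q for each well-mixed tank.
τ₁ = 240/12.2 = 19.672 s; τ₂ = 186/12.2 = 15.246 s.
Tank 1: C₁ = C_in(1 − e^(−t/τ₁)). Tank 2 (τ₁ ≠ τ₂): C₂ = C_in[1 − (τ₁ e^(−t/τ₁) − τ₂ e^(−t/τ₂))/(τ₁ − τ₂)].
At t = 36.8: e^(−t/τ₁) = 0.15402, e^(−t/τ₂) = 0.089478.
C₂ = 4.92·[1 − (19.672·0.15402 − 15.246·0.089478)/(4.4262)] = 4.92·0.62366 = 3.0684 g/L.

3.07 g/L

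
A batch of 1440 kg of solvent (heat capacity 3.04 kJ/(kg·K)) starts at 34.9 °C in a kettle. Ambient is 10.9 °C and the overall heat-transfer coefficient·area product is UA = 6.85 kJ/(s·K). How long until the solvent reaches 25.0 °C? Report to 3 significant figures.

340 s

M c_p dT/dt = −UA(T − T_amb).
τ = M c_p/UA = 639.07 s; T_ss = T_amb = 10.900 °C.
T(t) = T_ss + (T₀ − T_ss)e^(−t/τ); set T = 25.0:
t = −τ ln[(T − T_ss)/(T₀ − T_ss)] = −639.07 · ln(0.58750) = 339.91 s.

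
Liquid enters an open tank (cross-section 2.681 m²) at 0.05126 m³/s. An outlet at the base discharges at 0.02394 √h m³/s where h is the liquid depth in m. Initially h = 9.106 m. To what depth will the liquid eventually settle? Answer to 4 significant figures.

4.585 m

Level balance: A dh/dt = 0.05126 − 0.02394 √h. Setting dh/dt = 0:
Q_in = 0.02394 √h_ss ⇒ √h_ss = 0.05126/0.02394 = 2.14119.
h_ss = 2.14119² = 4.58468 m. (Since h₀ = 9.106 m > h_ss, the level will fall toward this value.)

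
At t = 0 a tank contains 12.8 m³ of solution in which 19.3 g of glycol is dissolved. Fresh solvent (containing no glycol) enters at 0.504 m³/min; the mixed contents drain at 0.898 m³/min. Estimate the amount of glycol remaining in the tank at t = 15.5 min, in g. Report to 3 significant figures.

Let m(t) be the amount of glycol. Volume: V(t) = V₀ + (Q_in − Q_out) t = 12.8 − 0.39400 t; V(15.5) = 6.6930 m³.
Solute balance: dm/dt = 0 − Q_out C = −Q_out m/V(t).
Separate: dm/m = −Q_out dt/V(t) ⇒ ln(m/m₀) = −(Q_out/(Q_in−Q_out)) ln(V/V₀).
m = m₀ (V₀/V)^(Q_out/(Q_in−Q_out)) = 19.3 × (12.8/6.6930)^(-2.2792) = 4.4031 g.

4.40 g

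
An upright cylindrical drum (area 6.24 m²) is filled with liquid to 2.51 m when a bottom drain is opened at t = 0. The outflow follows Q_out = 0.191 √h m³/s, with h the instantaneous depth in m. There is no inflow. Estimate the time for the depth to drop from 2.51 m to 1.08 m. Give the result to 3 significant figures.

A dh/dt = −Q_out = −0.191 √h.
Separate and integrate: 2(√h − √h₀) = −(0.191/A) t.
t = 2A(√h₀ − √h)/0.191 = 2·6.24·(√2.51 − √1.08)/0.191
  = 12.480 × (1.5843 − 1.0392) / 0.191 = 35.615 s.

35.6 s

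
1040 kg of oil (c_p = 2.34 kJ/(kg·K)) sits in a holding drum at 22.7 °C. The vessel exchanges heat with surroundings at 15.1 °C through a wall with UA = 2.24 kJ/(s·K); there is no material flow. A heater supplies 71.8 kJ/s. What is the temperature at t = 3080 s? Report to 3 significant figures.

Lumped-capacitance energy balance: M c_p dT/dt = UA(T_amb − T) + Q̇.
dT/dt = (T_ss − T)/τ with T_ss = T_amb + Q̇/UA = 15.1 + 71.8/2.24 = 47.154 °C, τ = M c_p/UA = 1040·2.34/2.24 = 1086.4 s.
T approaches T_ss exponentially: T(t) = T_ss + (T₀ − T_ss) e^(−t/τ).
T(3080) = 47.154 + (-24.454)·0.058720 = 45.718 °C.

45.7 °C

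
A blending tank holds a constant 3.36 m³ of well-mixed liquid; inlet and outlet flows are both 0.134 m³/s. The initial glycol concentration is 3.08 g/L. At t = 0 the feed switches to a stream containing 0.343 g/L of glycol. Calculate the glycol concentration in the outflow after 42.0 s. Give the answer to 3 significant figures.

0.856 g/L

Unsteady species balance (constant V, well mixed): V dC/dt = Q(C_in − C).
Time constant τ = V/Q = 3.36/0.134 = 25.075 s.
Integrating: C(t) = C_in + (C₀ − C_in) e^(−t/τ).
C(42.0) = 0.343 + (3.08 − 0.343)·e^(−42.0/25.075) = 0.343 + (2.7370)·0.18731 = 0.85566 g/L.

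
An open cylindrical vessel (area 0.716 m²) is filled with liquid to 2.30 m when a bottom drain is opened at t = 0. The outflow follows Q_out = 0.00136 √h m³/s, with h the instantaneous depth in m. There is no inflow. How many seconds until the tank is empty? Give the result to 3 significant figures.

A dh/dt = −Q_out = −0.00136 √h.
This is separable: 2 d(√h)/dt = −0.00136/A, so √h = √h₀ − (0.00136/(2A)) t.
Tank is empty when √h = 0: t_empty = 2A√h₀/0.00136.
t_empty = 2·0.716·√2.30/0.00136 = 1.4320·1.5166/0.00136 = 1596.9 s.

1600 s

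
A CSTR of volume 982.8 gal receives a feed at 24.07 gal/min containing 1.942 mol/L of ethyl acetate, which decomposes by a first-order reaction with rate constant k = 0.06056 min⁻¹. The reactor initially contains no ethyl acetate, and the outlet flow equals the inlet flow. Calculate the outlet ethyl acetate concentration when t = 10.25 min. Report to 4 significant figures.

Accumulation = in − out − consumed: V dC/dt = Q C_in − Q C − k V C.
dC/dt = (Q/V) C_in − (Q/V + k) C; effective rate a = Q/V + k = 0.0244912 + 0.06056 = 0.0850512 min⁻¹.
C_ss = Q C_in/(Q + kV) = 0.559216 mol/L; C(t) = C_ss + (C₀ − C_ss) e^(−a t).
C(10.25) = 0.559216 + (-0.559216)·e^(−0.0850512·10.25) = 0.559216 + (-0.559216)·0.418208 = 0.325347 mol/L.

0.3253 mol/L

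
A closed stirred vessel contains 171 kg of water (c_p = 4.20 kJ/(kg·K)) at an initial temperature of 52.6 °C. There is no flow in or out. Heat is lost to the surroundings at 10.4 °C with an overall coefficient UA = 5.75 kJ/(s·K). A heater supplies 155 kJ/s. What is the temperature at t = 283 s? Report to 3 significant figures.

38.9 °C

Energy balance: M c_p dT/dt = −UA(T − T_amb) + Q̇.
dT/dt = (T_ss − T)/τ with T_ss = T_amb + Q̇/UA = 10.4 + 155/5.75 = 37.357 °C, τ = M c_p/UA = 171·4.20/5.75 = 124.90 s.
This is linear first-order; T(t) = T_ss + (T₀ − T_ss) e^(−t/τ).
T(283) = 37.357 + (15.243)·0.10375 = 38.938 °C.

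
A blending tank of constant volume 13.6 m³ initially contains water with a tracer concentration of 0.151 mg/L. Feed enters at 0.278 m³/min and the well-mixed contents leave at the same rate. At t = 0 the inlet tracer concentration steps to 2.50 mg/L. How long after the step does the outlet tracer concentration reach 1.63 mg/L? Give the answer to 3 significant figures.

Species balance: V dC/dt = Q(C_in − C) ⇒ τ = V/Q = 48.921 min.
C(t) = C_in + (C₀ − C_in) e^(−t/τ). Set C = 1.63 and solve for t:
e^(−t/τ) = (C − C_in)/(C₀ − C_in) = (1.63 − 2.50)/(0.151 − 2.50) = 0.37037
t = −τ ln(…) = 48.921 × 0.99325 = 48.591 min.

48.6 min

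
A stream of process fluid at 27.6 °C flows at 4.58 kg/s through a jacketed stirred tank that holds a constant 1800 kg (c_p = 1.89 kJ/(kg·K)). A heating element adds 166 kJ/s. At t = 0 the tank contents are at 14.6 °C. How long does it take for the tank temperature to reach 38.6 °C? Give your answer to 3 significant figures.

Heat balance on the well-mixed liquid: M c_p dT/dt = ṁ c_p (T_in − T) + 166.
τ = M/ṁ = 393.01 s; T_ss = T_in + Q̇/(ṁ c_p) = 46.777 °C.
T(t) = T_ss + (T₀ − T_ss) e^(−t/τ). Set T = 38.6:
e^(−t/τ) = (38.6 − 46.777)/(14.6 − 46.777) = 0.25413
t = −393.01 · ln(0.25413) = 538.40 s.

538 s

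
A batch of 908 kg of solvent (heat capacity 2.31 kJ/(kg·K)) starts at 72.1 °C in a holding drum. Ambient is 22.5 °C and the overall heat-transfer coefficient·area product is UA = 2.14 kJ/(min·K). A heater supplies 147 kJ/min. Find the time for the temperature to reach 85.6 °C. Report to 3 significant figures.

1200 min

Lumped-capacitance energy balance: M c_p dT/dt = UA(T_amb − T) + Q̇.
τ = M c_p/UA = 980.13 min; T_ss = T_amb + Q̇/UA = 22.5 + 147/2.14 = 91.192 °C.
T(t) = T_ss + (T₀ − T_ss)e^(−t/τ); set T = 85.6:
t = −τ ln[(T − T_ss)/(T₀ − T_ss)] = −980.13 · ln(0.29288) = 1203.6 min.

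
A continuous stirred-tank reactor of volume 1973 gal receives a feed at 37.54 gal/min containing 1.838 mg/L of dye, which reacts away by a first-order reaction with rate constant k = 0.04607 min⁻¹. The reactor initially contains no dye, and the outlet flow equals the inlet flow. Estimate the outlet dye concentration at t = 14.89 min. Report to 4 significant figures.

0.3334 mg/L

Accumulation = in − out − consumed: V dC/dt = Q C_in − Q C − k V C.
dC/dt = (Q/V) C_in − (Q/V + k) C; effective rate a = Q/V + k = 0.0190269 + 0.04607 = 0.0650969 min⁻¹.
C_ss = Q C_in/(Q + kV) = 0.537221 mg/L; C(t) = C_ss + (C₀ − C_ss) e^(−a t).
C(14.89) = 0.537221 + (-0.537221)·e^(−0.0650969·14.89) = 0.537221 + (-0.537221)·0.379351 = 0.333425 mg/L.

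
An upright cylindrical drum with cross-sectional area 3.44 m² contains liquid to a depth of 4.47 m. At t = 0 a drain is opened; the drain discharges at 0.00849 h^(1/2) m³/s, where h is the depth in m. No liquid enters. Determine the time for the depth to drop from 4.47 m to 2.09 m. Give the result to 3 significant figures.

542 s

With no inflow, A dh/dt = −0.00849 √h.
Separate and integrate: 2(√h − √h₀) = −(0.00849/A) t.
t = 2A(√h₀ − √h)/0.00849 = 2·3.44·(√4.47 − √2.09)/0.00849
  = 6.8800 × (2.1142 − 1.4457) / 0.00849 = 541.77 s.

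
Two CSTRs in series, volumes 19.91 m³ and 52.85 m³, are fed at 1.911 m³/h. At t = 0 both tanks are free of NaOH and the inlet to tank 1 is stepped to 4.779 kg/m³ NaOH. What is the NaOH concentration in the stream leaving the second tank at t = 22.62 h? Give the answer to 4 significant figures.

Time constants: τᵢ = Vᵢ/Q for each well-mixed tank.
τ₁ = 19.91/1.911 = 10.4186 h; τ₂ = 52.85/1.911 = 27.6557 h.
Tank 1: C₁ = C_in(1 − e^(−t/τ₁)). Tank 2 (τ₁ ≠ τ₂): C₂ = C_in[1 − (τ₁ e^(−t/τ₁) − τ₂ e^(−t/τ₂))/(τ₁ − τ₂)].
At t = 22.62: e^(−t/τ₁) = 0.114051, e^(−t/τ₂) = 0.441351.
C₂ = 4.779·[1 − (10.4186·0.114051 − 27.6557·0.441351)/(-17.2370)] = 4.779·0.360819 = 1.72435 kg/m³.

1.724 kg/m³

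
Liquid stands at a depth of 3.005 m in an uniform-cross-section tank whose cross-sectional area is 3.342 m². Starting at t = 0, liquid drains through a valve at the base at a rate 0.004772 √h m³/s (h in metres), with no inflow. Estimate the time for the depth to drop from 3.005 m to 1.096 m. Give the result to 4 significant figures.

961.7 s

With no inflow, A dh/dt = −0.004772 √h.
This is separable: 2 d(√h)/dt = −0.004772/A, so √h = √h₀ − (0.004772/(2A)) t.
t = 2A(√h₀ − √h)/0.004772 = 2·3.342·(√3.005 − √1.096)/0.004772
  = 6.68400 × (1.73349 − 1.04690) / 0.004772 = 961.691 s.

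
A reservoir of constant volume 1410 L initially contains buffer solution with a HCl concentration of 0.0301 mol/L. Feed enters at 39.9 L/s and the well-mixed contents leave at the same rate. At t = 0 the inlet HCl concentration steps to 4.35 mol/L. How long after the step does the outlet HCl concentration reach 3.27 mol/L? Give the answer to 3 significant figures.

Species balance: V dC/dt = Q(C_in − C) ⇒ τ = V/Q = 35.338 s.
C(t) = C_in + (C₀ − C_in) e^(−t/τ). Set C = 3.27 and solve for t:
e^(−t/τ) = (C − C_in)/(C₀ − C_in) = (3.27 − 4.35)/(0.0301 − 4.35) = 0.25001
t = −τ ln(…) = 35.338 × 1.3863 = 48.989 s.

49.0 s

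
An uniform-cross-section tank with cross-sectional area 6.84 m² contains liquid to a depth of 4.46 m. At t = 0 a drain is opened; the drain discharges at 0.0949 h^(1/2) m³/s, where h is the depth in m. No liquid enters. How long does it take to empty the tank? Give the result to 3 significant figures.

304 s

Mass balance (ρ constant): A dh/dt = −0.0949 √h.
∫ h^(−1/2) dh = −(0.0949/A) ∫ dt, giving 2√h = 2√h₀ − (0.0949/A) t.
Tank is empty when √h = 0: t_empty = 2A√h₀/0.0949.
t_empty = 2·6.84·√4.46/0.0949 = 13.680·2.1119/0.0949 = 304.43 s.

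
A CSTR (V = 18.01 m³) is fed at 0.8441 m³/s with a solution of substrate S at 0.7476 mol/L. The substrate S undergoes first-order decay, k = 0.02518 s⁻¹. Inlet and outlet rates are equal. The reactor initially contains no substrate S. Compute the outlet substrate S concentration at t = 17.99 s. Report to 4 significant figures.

0.3533 mol/L

Species balance: V dC/dt = Q C_in − Q C − k V C.
This is linear with rate a = Q/V + k = 0.0720484 s⁻¹.
C_ss = Q C_in/(Q + kV) = 0.486323 mol/L; C(t) = C_ss + (C₀ − C_ss) e^(−a t).
C(17.99) = 0.486323 + (-0.486323)·e^(−0.0720484·17.99) = 0.486323 + (-0.486323)·0.273583 = 0.353274 mol/L.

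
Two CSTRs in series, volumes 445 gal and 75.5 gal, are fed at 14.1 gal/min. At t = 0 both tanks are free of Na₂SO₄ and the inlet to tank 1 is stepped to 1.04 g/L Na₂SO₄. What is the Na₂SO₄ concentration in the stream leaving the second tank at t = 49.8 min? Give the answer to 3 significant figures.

0.782 g/L

Time constants: τᵢ = Vᵢ/Q for each well-mixed tank.
τ₁ = 445/14.1 = 31.560 min; τ₂ = 75.5/14.1 = 5.3546 min.
Tank 1: C₁ = C_in(1 − e^(−t/τ₁)). Tank 2 (τ₁ ≠ τ₂): C₂ = C_in[1 − (τ₁ e^(−t/τ₁) − τ₂ e^(−t/τ₂))/(τ₁ − τ₂)].
At t = 49.8: e^(−t/τ₁) = 0.20640, e^(−t/τ₂) = 9.1388e-05.
C₂ = 1.04·[1 − (31.560·0.20640 − 5.3546·9.1388e-05)/(26.206)] = 1.04·0.75144 = 0.78150 g/L.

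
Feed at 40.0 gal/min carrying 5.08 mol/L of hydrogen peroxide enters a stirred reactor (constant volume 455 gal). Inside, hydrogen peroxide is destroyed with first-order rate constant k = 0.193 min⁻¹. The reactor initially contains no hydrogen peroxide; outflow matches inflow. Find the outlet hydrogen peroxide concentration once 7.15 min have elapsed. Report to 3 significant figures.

1.38 mol/L

V dC/dt = Q(C_in − C) − k V C.
dC/dt = (Q/V) C_in − (Q/V + k) C; effective rate a = Q/V + k = 0.087912 + 0.193 = 0.28091 min⁻¹.
C_ss = Q C_in/(Q + kV) = 1.5898 mol/L; C(t) = C_ss + (C₀ − C_ss) e^(−a t).
C(7.15) = 1.5898 + (-1.5898)·e^(−0.28091·7.15) = 1.5898 + (-1.5898)·0.13419 = 1.3765 mol/L.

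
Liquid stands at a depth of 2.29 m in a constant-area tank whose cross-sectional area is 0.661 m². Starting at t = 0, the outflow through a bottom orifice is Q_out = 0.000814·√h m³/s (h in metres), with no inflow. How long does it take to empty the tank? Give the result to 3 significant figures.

2460 s

A dh/dt = −Q_out = −0.000814 √h.
This is separable: 2 d(√h)/dt = −0.000814/A, so √h = √h₀ − (0.000814/(2A)) t.
Tank is empty when √h = 0: t_empty = 2A√h₀/0.000814.
t_empty = 2·0.661·√2.29/0.000814 = 1.3220·1.5133/0.000814 = 2457.7 s.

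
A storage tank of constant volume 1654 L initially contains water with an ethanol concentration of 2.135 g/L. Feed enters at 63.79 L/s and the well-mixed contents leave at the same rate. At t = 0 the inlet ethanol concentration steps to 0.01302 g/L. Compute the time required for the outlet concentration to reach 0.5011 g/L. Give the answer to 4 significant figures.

Species balance on the tank: V dC/dt = Q(C_in − C), so τ = V/Q = 25.9288 s.
C(t) = C_in + (C₀ − C_in) e^(−t/τ). Set C = 0.5011 and solve for t:
e^(−t/τ) = (C − C_in)/(C₀ − C_in) = (0.5011 − 0.01302)/(2.135 − 0.01302) = 0.230012
t = −τ ln(…) = 25.9288 × 1.46963 = 38.1057 s.

38.11 s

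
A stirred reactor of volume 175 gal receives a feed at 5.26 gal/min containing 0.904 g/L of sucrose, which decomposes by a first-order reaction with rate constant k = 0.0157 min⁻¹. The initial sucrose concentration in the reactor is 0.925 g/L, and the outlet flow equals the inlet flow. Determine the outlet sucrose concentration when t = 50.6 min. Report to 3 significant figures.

0.627 g/L

V dC/dt = Q(C_in − C) − k V C.
This is linear with rate a = Q/V + k = 0.045757 min⁻¹.
C_ss = Q C_in/(Q + kV) = 0.59382 g/L; C(t) = C_ss + (C₀ − C_ss) e^(−a t).
C(50.6) = 0.59382 + (0.33118)·e^(−0.045757·50.6) = 0.59382 + (0.33118)·0.098735 = 0.62652 g/L.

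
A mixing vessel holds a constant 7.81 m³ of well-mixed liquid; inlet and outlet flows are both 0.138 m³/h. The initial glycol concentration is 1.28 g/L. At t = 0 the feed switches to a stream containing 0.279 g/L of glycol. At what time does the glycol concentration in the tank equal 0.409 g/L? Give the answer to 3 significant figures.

116 h

Species balance: V dC/dt = Q(C_in − C) ⇒ τ = V/Q = 56.594 h.
C(t) = C_in + (C₀ − C_in) e^(−t/τ). Set C = 0.409 and solve for t:
e^(−t/τ) = (C − C_in)/(C₀ − C_in) = (0.409 − 0.279)/(1.28 − 0.279) = 0.12987
t = −τ ln(…) = 56.594 × 2.0412 = 115.52 h.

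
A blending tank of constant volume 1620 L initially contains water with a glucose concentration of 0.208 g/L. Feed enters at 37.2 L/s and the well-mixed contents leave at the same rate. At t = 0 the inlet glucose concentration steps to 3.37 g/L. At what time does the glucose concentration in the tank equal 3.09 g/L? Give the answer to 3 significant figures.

Accumulation = in − out for the solute gives V dC/dt = Q(C_in − C), so τ = V/Q = 43.548 s.
C(t) = C_in + (C₀ − C_in) e^(−t/τ). Set C = 3.09 and solve for t:
e^(−t/τ) = (C − C_in)/(C₀ − C_in) = (3.09 − 3.37)/(0.208 − 3.37) = 0.088552
t = −τ ln(…) = 43.548 × 2.4242 = 105.57 s.

106 s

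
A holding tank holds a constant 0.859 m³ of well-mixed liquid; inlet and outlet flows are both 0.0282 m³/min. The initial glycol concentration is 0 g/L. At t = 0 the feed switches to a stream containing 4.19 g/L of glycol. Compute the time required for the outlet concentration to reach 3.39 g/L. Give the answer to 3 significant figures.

Species balance: V dC/dt = Q(C_in − C) ⇒ τ = V/Q = 30.461 min.
C(t) = C_in + (C₀ − C_in) e^(−t/τ). Set C = 3.39 and solve for t:
e^(−t/τ) = (C − C_in)/(C₀ − C_in) = (3.39 − 4.19)/(0 − 4.19) = 0.19093
t = −τ ln(…) = 30.461 × 1.6558 = 50.439 min.

50.4 min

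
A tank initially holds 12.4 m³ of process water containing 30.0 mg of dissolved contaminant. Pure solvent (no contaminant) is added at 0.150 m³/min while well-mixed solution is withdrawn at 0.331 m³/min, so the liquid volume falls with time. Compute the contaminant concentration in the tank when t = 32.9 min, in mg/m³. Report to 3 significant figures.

Let m(t) be the amount of contaminant. Volume: V(t) = V₀ + (Q_in − Q_out) t = 12.4 − 0.18100 t; V(32.9) = 6.4451 m³.
Species balance (pure solvent in): dm/dt = −Q_out · m/V(t).
dm/m = −Q_out dt/(V₀ − 0.18100 t); integrating gives ln(m/m₀) = −(Q_out/(Q_in−Q_out)) ln(V/V₀).
m = m₀ (V₀/V)^(Q_out/(Q_in−Q_out)) = 30.0 × (12.4/6.4451)^(-1.8287) = 9.0659 mg.
C = m/V = 9.0659/6.4451 = 1.4066 mg/m³.

1.41 mg/m³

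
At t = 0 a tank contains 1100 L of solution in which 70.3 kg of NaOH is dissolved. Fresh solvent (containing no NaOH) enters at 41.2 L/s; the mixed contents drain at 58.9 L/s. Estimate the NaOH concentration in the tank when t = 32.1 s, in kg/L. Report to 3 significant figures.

Let m(t) be the amount of NaOH. Volume: V(t) = V₀ + (Q_in − Q_out) t = 1100 − 17.700 t; V(32.1) = 531.83 L.
No NaOH enters, so dm/dt = −Q_out · (m/V).
dm/m = −Q_out dt/(V₀ − 17.700 t); integrating gives ln(m/m₀) = −(Q_out/(Q_in−Q_out)) ln(V/V₀).
m = m₀ (V₀/V)^(Q_out/(Q_in−Q_out)) = 70.3 × (1100/531.83)^(-3.3277) = 6.2614 kg.
C = m/V = 6.2614/531.83 = 0.011773 kg/L.

0.0118 kg/L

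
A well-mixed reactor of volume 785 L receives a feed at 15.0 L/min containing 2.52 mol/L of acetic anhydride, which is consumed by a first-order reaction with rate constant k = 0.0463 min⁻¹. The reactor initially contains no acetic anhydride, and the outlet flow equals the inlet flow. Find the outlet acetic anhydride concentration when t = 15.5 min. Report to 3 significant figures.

0.469 mol/L

V dC/dt = Q(C_in − C) − k V C.
dC/dt = (Q/V) C_in − (Q/V + k) C; effective rate a = Q/V + k = 0.019108 + 0.0463 = 0.065408 min⁻¹.
C_ss = Q C_in/(Q + kV) = 0.73619 mol/L; C(t) = C_ss + (C₀ − C_ss) e^(−a t).
C(15.5) = 0.73619 + (-0.73619)·e^(−0.065408·15.5) = 0.73619 + (-0.73619)·0.36283 = 0.46908 mol/L.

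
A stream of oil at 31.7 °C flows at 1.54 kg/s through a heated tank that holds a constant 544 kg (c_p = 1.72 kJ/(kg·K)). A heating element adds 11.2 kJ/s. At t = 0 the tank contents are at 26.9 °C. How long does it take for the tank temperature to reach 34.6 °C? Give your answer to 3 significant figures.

677 s

First-law balance (no shaft work): M c_p dT/dt = ṁ c_p (T_in − T) + 11.2.
τ = M/ṁ = 353.25 s; T_ss = T_in + Q̇/(ṁ c_p) = 35.928 °C.
T(t) = T_ss + (T₀ − T_ss) e^(−t/τ). Set T = 34.6:
e^(−t/τ) = (34.6 − 35.928)/(26.9 − 35.928) = 0.14713
t = −353.25 · ln(0.14713) = 676.98 s.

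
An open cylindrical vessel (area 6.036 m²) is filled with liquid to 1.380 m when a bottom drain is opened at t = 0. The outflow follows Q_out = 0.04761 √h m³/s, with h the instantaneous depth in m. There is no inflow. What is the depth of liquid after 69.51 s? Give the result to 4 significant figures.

With no inflow, A dh/dt = −0.04761 √h.
This is separable: 2 d(√h)/dt = −0.04761/A, so √h = √h₀ − (0.04761/(2A)) t.
√h = √1.380 − 0.04761·69.51/(2·6.036) = 1.17473 − 0.274136 = 0.900598.
h = 0.900598² = 0.811077 m.

0.8111 m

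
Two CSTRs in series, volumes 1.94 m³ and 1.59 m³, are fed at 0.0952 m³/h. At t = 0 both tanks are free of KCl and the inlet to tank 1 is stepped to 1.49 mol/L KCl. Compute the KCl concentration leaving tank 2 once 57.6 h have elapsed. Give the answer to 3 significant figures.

1.22 mol/L

Species balance on tank i: dCᵢ/dt = (Cᵢ₋₁ − Cᵢ)/τᵢ with τᵢ = Vᵢ/Q.
τ₁ = 1.94/0.0952 = 20.378 h; τ₂ = 1.59/0.0952 = 16.702 h.
Solving the cascade with C₁(0)=C₂(0)=0 gives C₂(t) = C_in[1 − (τ₁ e^(−t/τ₁) − τ₂ e^(−t/τ₂))/(τ₁ − τ₂)].
At t = 57.6: e^(−t/τ₁) = 0.059216, e^(−t/τ₂) = 0.031785.
C₂ = 1.49·[1 − (20.378·0.059216 − 16.702·0.031785)/(3.6765)] = 1.49·0.81617 = 1.2161 mol/L.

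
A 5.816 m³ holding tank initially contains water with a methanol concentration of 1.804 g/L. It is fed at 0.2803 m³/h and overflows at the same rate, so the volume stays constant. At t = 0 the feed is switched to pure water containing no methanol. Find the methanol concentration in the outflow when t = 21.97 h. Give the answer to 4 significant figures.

0.6257 g/L

Unsteady species balance (constant V, well mixed): V dC/dt = Q(C_in − C).
Time constant τ = V/Q = 5.816/0.2803 = 20.7492 h.
Integrating: C(t) = C_in + (C₀ − C_in) e^(−t/τ).
C(21.97) = 0 + (1.804 − 0)·e^(−21.97/20.7492) = 0 + (1.80400)·0.346859 = 0.625734 g/L.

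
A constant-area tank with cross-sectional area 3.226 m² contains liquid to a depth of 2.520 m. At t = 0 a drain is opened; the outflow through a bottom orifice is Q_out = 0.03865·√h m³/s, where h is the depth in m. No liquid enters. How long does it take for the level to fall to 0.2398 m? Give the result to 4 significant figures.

Accumulation of liquid (constant cross-section A): A dh/dt = −0.03865 √h.
∫ h^(−1/2) dh = −(0.03865/A) ∫ dt, giving 2√h = 2√h₀ − (0.03865/A) t.
t = 2A(√h₀ − √h)/0.03865 = 2·3.226·(√2.520 − √0.2398)/0.03865
  = 6.45200 × (1.58745 − 0.489694) / 0.03865 = 183.253 s.

183.3 s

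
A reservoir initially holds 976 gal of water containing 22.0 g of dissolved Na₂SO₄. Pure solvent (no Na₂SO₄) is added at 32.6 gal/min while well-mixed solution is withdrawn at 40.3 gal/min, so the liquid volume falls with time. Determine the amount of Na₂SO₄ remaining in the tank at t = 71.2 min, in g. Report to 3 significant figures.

0.293 g

Let m(t) be the amount of Na₂SO₄. Volume: V(t) = V₀ + (Q_in − Q_out) t = 976 − 7.7000 t; V(71.2) = 427.76 gal.
No Na₂SO₄ enters, so dm/dt = −Q_out · (m/V).
dm/m = −Q_out dt/(V₀ − 7.7000 t); integrating gives ln(m/m₀) = −(Q_out/(Q_in−Q_out)) ln(V/V₀).
m = m₀ (V₀/V)^(Q_out/(Q_in−Q_out)) = 22.0 × (976/427.76)^(-5.2338) = 0.29338 g.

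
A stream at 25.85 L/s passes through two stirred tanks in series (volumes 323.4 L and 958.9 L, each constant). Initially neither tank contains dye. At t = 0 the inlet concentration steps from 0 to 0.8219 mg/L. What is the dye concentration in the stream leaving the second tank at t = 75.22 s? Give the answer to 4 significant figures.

0.6597 mg/L

Each tank obeys Vᵢ dCᵢ/dt = Q(Cᵢ₋₁ − Cᵢ), so τᵢ = Vᵢ/Q.
τ₁ = 323.4/25.85 = 12.5106 s; τ₂ = 958.9/25.85 = 37.0948 s.
Solving the cascade with C₁(0)=C₂(0)=0 gives C₂(t) = C_in[1 − (τ₁ e^(−t/τ₁) − τ₂ e^(−t/τ₂))/(τ₁ − τ₂)].
At t = 75.22: e^(−t/τ₁) = 0.00244800, e^(−t/τ₂) = 0.131628.
C₂ = 0.8219·[1 − (12.5106·0.00244800 − 37.0948·0.131628)/(-24.5841)] = 0.8219·0.802634 = 0.659685 mg/L.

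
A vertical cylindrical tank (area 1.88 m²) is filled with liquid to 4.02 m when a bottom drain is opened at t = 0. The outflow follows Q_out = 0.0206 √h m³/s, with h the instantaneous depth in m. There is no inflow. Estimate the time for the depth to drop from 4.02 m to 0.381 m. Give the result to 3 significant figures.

253 s

A dh/dt = −Q_out = −0.0206 √h.
∫ h^(−1/2) dh = −(0.0206/A) ∫ dt, giving 2√h = 2√h₀ − (0.0206/A) t.
t = 2A(√h₀ − √h)/0.0206 = 2·1.88·(√4.02 − √0.381)/0.0206
  = 3.7600 × (2.0050 − 0.61725) / 0.0206 = 253.30 s.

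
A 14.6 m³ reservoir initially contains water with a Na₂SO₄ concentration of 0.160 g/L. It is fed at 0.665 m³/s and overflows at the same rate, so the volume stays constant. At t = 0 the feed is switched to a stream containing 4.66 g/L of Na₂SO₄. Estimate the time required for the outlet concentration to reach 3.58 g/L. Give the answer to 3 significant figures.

31.3 s

Species balance on the tank: V dC/dt = Q(C_in − C), so τ = V/Q = 21.955 s.
C(t) = C_in + (C₀ − C_in) e^(−t/τ). Set C = 3.58 and solve for t:
e^(−t/τ) = (C − C_in)/(C₀ − C_in) = (3.58 − 4.66)/(0.160 − 4.66) = 0.24000
t = −τ ln(…) = 21.955 × 1.4271 = 31.332 s.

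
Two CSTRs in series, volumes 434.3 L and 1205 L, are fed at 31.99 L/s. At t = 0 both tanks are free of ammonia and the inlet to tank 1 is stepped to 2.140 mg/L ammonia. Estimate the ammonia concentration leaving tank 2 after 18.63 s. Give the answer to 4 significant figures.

0.4053 mg/L

Time constants: τᵢ = Vᵢ/Q for each well-mixed tank.
τ₁ = 434.3/31.99 = 13.5761 s; τ₂ = 1205/31.99 = 37.6680 s.
Solving the cascade with C₁(0)=C₂(0)=0 gives C₂(t) = C_in[1 − (τ₁ e^(−t/τ₁) − τ₂ e^(−t/τ₂))/(τ₁ − τ₂)].
At t = 18.63: e^(−t/τ₁) = 0.253533, e^(−t/τ₂) = 0.609825.
C₂ = 2.140·[1 − (13.5761·0.253533 − 37.6680·0.609825)/(-24.0919)] = 2.140·0.189400 = 0.405316 mg/L.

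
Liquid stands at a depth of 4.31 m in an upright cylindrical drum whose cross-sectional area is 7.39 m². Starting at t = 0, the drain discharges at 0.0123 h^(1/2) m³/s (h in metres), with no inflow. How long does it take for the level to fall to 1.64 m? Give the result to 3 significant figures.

956 s

Volume balance on the tank: A dh/dt = −0.0123 √h.
This is separable: 2 d(√h)/dt = −0.0123/A, so √h = √h₀ − (0.0123/(2A)) t.
t = 2A(√h₀ − √h)/0.0123 = 2·7.39·(√4.31 − √1.64)/0.0123
  = 14.780 × (2.0761 − 1.2806) / 0.0123 = 955.81 s.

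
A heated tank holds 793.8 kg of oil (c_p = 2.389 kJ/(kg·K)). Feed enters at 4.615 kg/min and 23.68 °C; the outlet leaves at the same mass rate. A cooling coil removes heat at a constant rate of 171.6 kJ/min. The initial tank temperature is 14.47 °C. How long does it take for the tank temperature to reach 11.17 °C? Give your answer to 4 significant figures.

Unsteady energy balance on the tank contents: M c_p dT/dt = ṁ c_p (T_in − T) − 171.6.
τ = M/ṁ = 172.004 min; T_ss = T_in − Q̇/(ṁ c_p) = 8.11571 °C.
T(t) = T_ss + (T₀ − T_ss) e^(−t/τ). Set T = 11.17:
e^(−t/τ) = (11.17 − 8.11571)/(14.47 − 8.11571) = 0.480666
t = −172.004 · ln(0.480666) = 126.007 min.

126.0 min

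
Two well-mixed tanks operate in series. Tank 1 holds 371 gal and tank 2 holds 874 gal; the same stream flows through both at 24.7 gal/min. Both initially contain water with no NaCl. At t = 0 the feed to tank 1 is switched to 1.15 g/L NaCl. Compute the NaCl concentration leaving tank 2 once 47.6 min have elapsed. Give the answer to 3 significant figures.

Time constants: τᵢ = Vᵢ/Q for each well-mixed tank.
τ₁ = 371/24.7 = 15.020 min; τ₂ = 874/24.7 = 35.385 min.
Solving the cascade with C₁(0)=C₂(0)=0 gives C₂(t) = C_in[1 − (τ₁ e^(−t/τ₁) − τ₂ e^(−t/τ₂))/(τ₁ − τ₂)].
At t = 47.6: e^(−t/τ₁) = 0.042043, e^(−t/τ₂) = 0.26048.
C₂ = 1.15·[1 − (15.020·0.042043 − 35.385·0.26048)/(-20.364)] = 1.15·0.57840 = 0.66516 g/L.

0.665 g/L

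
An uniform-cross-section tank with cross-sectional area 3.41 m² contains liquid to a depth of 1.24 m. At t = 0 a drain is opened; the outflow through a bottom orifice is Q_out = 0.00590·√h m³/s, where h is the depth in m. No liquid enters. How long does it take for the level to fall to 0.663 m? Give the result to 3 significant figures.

346 s

A dh/dt = −Q_out = −0.00590 √h.
Separate and integrate: 2(√h − √h₀) = −(0.00590/A) t.
t = 2A(√h₀ − √h)/0.00590 = 2·3.41·(√1.24 − √0.663)/0.00590
  = 6.8200 × (1.1136 − 0.81425) / 0.00590 = 345.98 s.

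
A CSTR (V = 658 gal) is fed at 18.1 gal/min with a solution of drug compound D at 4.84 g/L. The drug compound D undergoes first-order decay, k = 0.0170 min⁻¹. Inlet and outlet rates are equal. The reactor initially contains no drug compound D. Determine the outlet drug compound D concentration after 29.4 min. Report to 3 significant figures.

Accumulation = in − out − consumed: V dC/dt = Q C_in − Q C − k V C.
This is linear with rate a = Q/V + k = 0.044508 min⁻¹.
C_ss = Q C_in/(Q + kV) = 2.9913 g/L; C(t) = C_ss + (C₀ − C_ss) e^(−a t).
C(29.4) = 2.9913 + (-2.9913)·e^(−0.044508·29.4) = 2.9913 + (-2.9913)·0.27022 = 2.1830 g/L.

2.18 g/L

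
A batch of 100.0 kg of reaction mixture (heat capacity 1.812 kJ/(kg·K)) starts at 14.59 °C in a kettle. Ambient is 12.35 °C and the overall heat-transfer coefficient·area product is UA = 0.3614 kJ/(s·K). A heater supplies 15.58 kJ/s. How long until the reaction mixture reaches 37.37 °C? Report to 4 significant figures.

408.6 s

Lumped-capacitance energy balance: M c_p dT/dt = UA(T_amb − T) + Q̇.
τ = M c_p/UA = 501.384 s; T_ss = T_amb + Q̇/UA = 12.35 + 15.58/0.3614 = 55.4601 °C.
T(t) = T_ss + (T₀ − T_ss)e^(−t/τ); set T = 37.37:
t = −τ ln[(T − T_ss)/(T₀ − T_ss)] = −501.384 · ln(0.442625) = 408.644 s.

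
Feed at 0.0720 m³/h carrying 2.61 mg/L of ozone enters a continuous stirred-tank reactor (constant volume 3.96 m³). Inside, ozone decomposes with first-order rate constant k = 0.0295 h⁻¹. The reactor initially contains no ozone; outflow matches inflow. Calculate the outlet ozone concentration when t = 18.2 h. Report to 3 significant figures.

V dC/dt = Q(C_in − C) − k V C.
This is linear with rate a = Q/V + k = 0.047682 h⁻¹.
C_ss = Q C_in/(Q + kV) = 0.99523 mg/L; C(t) = C_ss + (C₀ − C_ss) e^(−a t).
C(18.2) = 0.99523 + (-0.99523)·e^(−0.047682·18.2) = 0.99523 + (-0.99523)·0.41987 = 0.57736 mg/L.

0.577 mg/L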